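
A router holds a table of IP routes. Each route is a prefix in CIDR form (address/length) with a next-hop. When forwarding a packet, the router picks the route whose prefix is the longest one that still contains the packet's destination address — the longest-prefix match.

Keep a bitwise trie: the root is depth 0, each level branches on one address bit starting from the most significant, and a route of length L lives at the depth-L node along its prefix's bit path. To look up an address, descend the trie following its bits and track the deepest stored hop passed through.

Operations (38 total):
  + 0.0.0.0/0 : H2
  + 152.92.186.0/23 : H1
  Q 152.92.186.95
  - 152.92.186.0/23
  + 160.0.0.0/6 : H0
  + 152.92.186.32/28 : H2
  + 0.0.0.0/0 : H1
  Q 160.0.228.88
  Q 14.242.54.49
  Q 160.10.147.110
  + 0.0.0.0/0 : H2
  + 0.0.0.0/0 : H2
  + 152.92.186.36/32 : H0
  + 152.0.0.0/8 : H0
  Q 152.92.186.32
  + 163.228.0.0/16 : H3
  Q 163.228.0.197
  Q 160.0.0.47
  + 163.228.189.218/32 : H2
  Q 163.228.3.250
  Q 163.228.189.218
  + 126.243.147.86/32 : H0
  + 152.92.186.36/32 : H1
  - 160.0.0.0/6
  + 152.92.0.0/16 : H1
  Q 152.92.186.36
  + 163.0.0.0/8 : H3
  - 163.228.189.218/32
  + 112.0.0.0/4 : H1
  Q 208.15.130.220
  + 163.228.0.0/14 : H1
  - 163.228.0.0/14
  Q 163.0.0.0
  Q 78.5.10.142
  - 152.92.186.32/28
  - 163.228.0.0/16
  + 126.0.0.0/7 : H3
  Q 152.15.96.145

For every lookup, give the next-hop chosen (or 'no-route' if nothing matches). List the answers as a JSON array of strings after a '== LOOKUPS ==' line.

Apply in order:
  + 0.0.0.0/0 (H2) depth=0
  + 152.92.186.0/23 (H1) depth=23
  Q 152.92.186.95: descend 10011000010111001011101 ; hops seen [H2,H1] ; pick H1
  - 152.92.186.0/23 clear@23
  + 160.0.0.0/6 (H0) depth=6
  + 152.92.186.32/28 (H2) depth=28
  + 0.0.0.0/0 (H1) depth=0
  Q 160.0.228.88: descend 101000 ; hops seen [H1,H0] ; pick H0
  Q 14.242.54.49: descend ε ; hops seen [H1] ; pick H1
  Q 160.10.147.110: descend 101000 ; hops seen [H1,H0] ; pick H0
  + 0.0.0.0/0 (H2) depth=0
  + 0.0.0.0/0 (H2) depth=0
  + 152.92.186.36/32 (H0) depth=32
  + 152.0.0.0/8 (H0) depth=8
  Q 152.92.186.32: descend 10011000010111001011101000100 ; hops seen [H2,H0,H2] ; pick H2
  + 163.228.0.0/16 (H3) depth=16
  Q 163.228.0.197: descend 1010001111100100 ; hops seen [H2,H0,H3] ; pick H3
  Q 160.0.0.47: descend 101000 ; hops seen [H2,H0] ; pick H0
  + 163.228.189.218/32 (H2) depth=32
  Q 163.228.3.250: descend 1010001111100100 ; hops seen [H2,H0,H3] ; pick H3
  Q 163.228.189.218: descend 10100011111001001011110111011010 ; hops seen [H2,H0,H3,H2] ; pick H2
  + 126.243.147.86/32 (H0) depth=32
  + 152.92.186.36/32 (H1) depth=32
  - 160.0.0.0/6 clear@6
  + 152.92.0.0/16 (H1) depth=16
  Q 152.92.186.36: descend 10011000010111001011101000100100 ; hops seen [H2,H0,H1,H2,H1] ; pick H1
  + 163.0.0.0/8 (H3) depth=8
  - 163.228.189.218/32 clear@32
  + 112.0.0.0/4 (H1) depth=4
  Q 208.15.130.220: descend 1 ; hops seen [H2] ; pick H2
  + 163.228.0.0/14 (H1) depth=14
  - 163.228.0.0/14 clear@14
  Q 163.0.0.0: descend 10100011 ; hops seen [H2,H3] ; pick H3
  Q 78.5.10.142: descend 01 ; hops seen [H2] ; pick H2
  - 152.92.186.32/28 clear@28
  - 163.228.0.0/16 clear@16
  + 126.0.0.0/7 (H3) depth=7
  Q 152.15.96.145: descend 100110000 ; hops seen [H2,H0] ; pick H0

== LOOKUPS ==
["H1","H0","H1","H0","H2","H3","H0","H3","H2","H1","H2","H3","H2","H0"]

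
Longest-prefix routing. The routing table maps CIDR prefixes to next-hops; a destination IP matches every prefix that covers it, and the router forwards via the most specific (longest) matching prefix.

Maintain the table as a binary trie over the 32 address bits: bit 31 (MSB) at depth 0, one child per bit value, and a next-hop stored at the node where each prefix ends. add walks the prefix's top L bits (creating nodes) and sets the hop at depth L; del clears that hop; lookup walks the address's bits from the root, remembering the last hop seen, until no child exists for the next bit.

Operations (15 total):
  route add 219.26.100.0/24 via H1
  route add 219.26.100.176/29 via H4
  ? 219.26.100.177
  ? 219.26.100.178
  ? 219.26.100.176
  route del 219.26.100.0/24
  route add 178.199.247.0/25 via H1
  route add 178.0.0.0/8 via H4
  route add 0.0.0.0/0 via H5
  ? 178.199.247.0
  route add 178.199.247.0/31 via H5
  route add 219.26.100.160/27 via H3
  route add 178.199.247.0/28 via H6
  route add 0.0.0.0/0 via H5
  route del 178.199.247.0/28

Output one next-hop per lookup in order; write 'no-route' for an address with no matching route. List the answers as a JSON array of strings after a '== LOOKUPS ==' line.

Process each operation:
  add 219.26.100.0/24 -> H1 at depth 24
  add 219.26.100.176/29 -> H4 at depth 29
  ? 219.26.100.177  path d0:-→d1:-→d2:-→d3:-→d4:-→d5:-→d6:-→d7:-→d8:-→d9:-→d10:-→d11:-→d12:-→d13:-→d14:-→d15:-→d16:-→d17:-→d18:-→d19:-→d20:-→d21:-→d22:-→d23:-→d24:H1→d25:-→d26:-→d27:-→d28:-→d29:H4  best=H4
  ? 219.26.100.178  path d0:-→d1:-→d2:-→d3:-→d4:-→d5:-→d6:-→d7:-→d8:-→d9:-→d10:-→d11:-→d12:-→d13:-→d14:-→d15:-→d16:-→d17:-→d18:-→d19:-→d20:-→d21:-→d22:-→d23:-→d24:H1→d25:-→d26:-→d27:-→d28:-→d29:H4  best=H4
  ? 219.26.100.176  path d0:-→d1:-→d2:-→d3:-→d4:-→d5:-→d6:-→d7:-→d8:-→d9:-→d10:-→d11:-→d12:-→d13:-→d14:-→d15:-→d16:-→d17:-→d18:-→d19:-→d20:-→d21:-→d22:-→d23:-→d24:H1→d25:-→d26:-→d27:-→d28:-→d29:H4  best=H4
  del 219.26.100.0/24 (clear depth 24)
  add 178.199.247.0/25 -> H1 at depth 25
  add 178.0.0.0/8 -> H4 at depth 8
  add 0.0.0.0/0 -> H5 at depth 0
  ? 178.199.247.0  path d0:H5→d1:-→d2:-→d3:-→d4:-→d5:-→d6:-→d7:-→d8:H4→d9:-→d10:-→d11:-→d12:-→d13:-→d14:-→d15:-→d16:-→d17:-→d18:-→d19:-→d20:-→d21:-→d22:-→d23:-→d24:-→d25:H1  best=H1
  add 178.199.247.0/31 -> H5 at depth 31
  add 219.26.100.160/27 -> H3 at depth 27
  add 178.199.247.0/28 -> H6 at depth 28
  add 0.0.0.0/0 -> H5 at depth 0
  del 178.199.247.0/28 (clear depth 28)

== LOOKUPS ==
["H4","H4","H4","H1"]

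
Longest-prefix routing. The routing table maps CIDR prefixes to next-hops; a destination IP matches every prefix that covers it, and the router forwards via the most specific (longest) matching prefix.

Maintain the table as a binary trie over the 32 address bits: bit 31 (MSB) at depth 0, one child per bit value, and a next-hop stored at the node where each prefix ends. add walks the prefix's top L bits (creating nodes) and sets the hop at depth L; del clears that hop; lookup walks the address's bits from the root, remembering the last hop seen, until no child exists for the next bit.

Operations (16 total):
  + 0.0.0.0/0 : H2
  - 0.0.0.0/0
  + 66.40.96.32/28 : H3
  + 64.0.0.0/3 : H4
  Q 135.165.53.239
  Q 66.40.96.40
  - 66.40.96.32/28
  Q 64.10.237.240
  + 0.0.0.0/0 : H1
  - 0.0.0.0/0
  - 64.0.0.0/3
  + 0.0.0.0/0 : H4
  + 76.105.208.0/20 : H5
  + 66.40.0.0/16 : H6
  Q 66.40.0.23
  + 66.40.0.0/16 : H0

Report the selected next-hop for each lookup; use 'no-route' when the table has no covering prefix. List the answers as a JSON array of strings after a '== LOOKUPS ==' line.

Trace:
  add 0.0.0.0/0 -> H2 at depth 0
  del 0.0.0.0/0 (clear depth 0)
  add 66.40.96.32/28 -> H3 at depth 28
  add 64.0.0.0/3 -> H4 at depth 3
  ? 135.165.53.239  path d0:-  best=no-route
  ? 66.40.96.40  path d0:-→d1:-→d2:-→d3:H4→d4:-→d5:-→d6:-→d7:-→d8:-→d9:-→d10:-→d11:-→d12:-→d13:-→d14:-→d15:-→d16:-→d17:-→d18:-→d19:-→d20:-→d21:-→d22:-→d23:-→d24:-→d25:-→d26:-→d27:-→d28:H3  best=H3
  del 66.40.96.32/28 (clear depth 28)
  ? 64.10.237.240  path d0:-→d1:-→d2:-→d3:H4→d4:-→d5:-→d6:-  best=H4
  add 0.0.0.0/0 -> H1 at depth 0
  del 0.0.0.0/0 (clear depth 0)
  del 64.0.0.0/3 (clear depth 3)
  add 0.0.0.0/0 -> H4 at depth 0
  add 76.105.208.0/20 -> H5 at depth 20
  add 66.40.0.0/16 -> H6 at depth 16
  ? 66.40.0.23  path d0:H4→d1:-→d2:-→d3:-→d4:-→d5:-→d6:-→d7:-→d8:-→d9:-→d10:-→d11:-→d12:-→d13:-→d14:-→d15:-→d16:H6→d17:-  best=H6
  add 66.40.0.0/16 -> H0 at depth 16

== LOOKUPS ==
["no-route","H3","H4","H6"]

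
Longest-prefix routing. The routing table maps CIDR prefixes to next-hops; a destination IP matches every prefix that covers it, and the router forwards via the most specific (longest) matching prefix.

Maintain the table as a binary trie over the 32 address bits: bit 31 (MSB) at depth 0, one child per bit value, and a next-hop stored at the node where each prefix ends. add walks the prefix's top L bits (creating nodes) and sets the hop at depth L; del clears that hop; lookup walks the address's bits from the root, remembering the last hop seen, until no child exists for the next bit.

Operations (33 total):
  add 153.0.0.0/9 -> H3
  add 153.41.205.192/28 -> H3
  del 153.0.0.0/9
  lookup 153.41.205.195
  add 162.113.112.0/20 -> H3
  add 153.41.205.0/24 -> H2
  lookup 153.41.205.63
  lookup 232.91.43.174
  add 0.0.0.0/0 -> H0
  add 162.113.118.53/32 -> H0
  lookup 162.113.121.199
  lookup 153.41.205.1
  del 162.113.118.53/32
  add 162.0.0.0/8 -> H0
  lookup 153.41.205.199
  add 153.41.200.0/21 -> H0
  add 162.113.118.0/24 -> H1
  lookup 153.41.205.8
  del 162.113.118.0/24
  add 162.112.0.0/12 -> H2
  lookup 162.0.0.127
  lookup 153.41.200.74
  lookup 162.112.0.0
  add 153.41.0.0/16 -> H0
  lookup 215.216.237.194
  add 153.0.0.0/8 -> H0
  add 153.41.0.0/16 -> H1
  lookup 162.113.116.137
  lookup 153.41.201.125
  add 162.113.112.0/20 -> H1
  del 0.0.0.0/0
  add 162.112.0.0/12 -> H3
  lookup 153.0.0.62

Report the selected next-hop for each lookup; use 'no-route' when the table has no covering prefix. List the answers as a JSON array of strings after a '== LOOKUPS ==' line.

Apply in order:
  add 153.0.0.0/9 -> H3 at depth 9
  add 153.41.205.192/28 -> H3 at depth 28
  del 153.0.0.0/9 (clear depth 9)
  lookup 153.41.205.195: bits 1001100100101001110011011100 walk d0:-→d1:-→d2:-→d3:-→d4:-→d5:-→d6:-→d7:-→d8:-→d9:-→d10:-→d11:-→d12:-→d13:-→d14:-→d15:-→d16:-→d17:-→d18:-→d19:-→d20:-→d21:-→d22:-→d23:-→d24:-→d25:-→d26:-→d27:-→d28:H3 -> H3
  add 162.113.112.0/20 -> H3 at depth 20
  add 153.41.205.0/24 -> H2 at depth 24
  lookup 153.41.205.63: bits 100110010010100111001101 walk d0:-→d1:-→d2:-→d3:-→d4:-→d5:-→d6:-→d7:-→d8:-→d9:-→d10:-→d11:-→d12:-→d13:-→d14:-→d15:-→d16:-→d17:-→d18:-→d19:-→d20:-→d21:-→d22:-→d23:-→d24:H2 -> H2
  lookup 232.91.43.174: bits 1 walk d0:-→d1:- -> no-route
  add 0.0.0.0/0 -> H0 at depth 0
  add 162.113.118.53/32 -> H0 at depth 32
  lookup 162.113.121.199: bits 10100010011100010111 walk d0:H0→d1:-→d2:-→d3:-→d4:-→d5:-→d6:-→d7:-→d8:-→d9:-→d10:-→d11:-→d12:-→d13:-→d14:-→d15:-→d16:-→d17:-→d18:-→d19:-→d20:H3 -> H3
  lookup 153.41.205.1: bits 100110010010100111001101 walk d0:H0→d1:-→d2:-→d3:-→d4:-→d5:-→d6:-→d7:-→d8:-→d9:-→d10:-→d11:-→d12:-→d13:-→d14:-→d15:-→d16:-→d17:-→d18:-→d19:-→d20:-→d21:-→d22:-→d23:-→d24:H2 -> H2
  del 162.113.118.53/32 (clear depth 32)
  add 162.0.0.0/8 -> H0 at depth 8
  lookup 153.41.205.199: bits 1001100100101001110011011100 walk d0:H0→d1:-→d2:-→d3:-→d4:-→d5:-→d6:-→d7:-→d8:-→d9:-→d10:-→d11:-→d12:-→d13:-→d14:-→d15:-→d16:-→d17:-→d18:-→d19:-→d20:-→d21:-→d22:-→d23:-→d24:H2→d25:-→d26:-→d27:-→d28:H3 -> H3
  add 153.41.200.0/21 -> H0 at depth 21
  add 162.113.118.0/24 -> H1 at depth 24
  lookup 153.41.205.8: bits 100110010010100111001101 walk d0:H0→d1:-→d2:-→d3:-→d4:-→d5:-→d6:-→d7:-→d8:-→d9:-→d10:-→d11:-→d12:-→d13:-→d14:-→d15:-→d16:-→d17:-→d18:-→d19:-→d20:-→d21:H0→d22:-→d23:-→d24:H2 -> H2
  del 162.113.118.0/24 (clear depth 24)
  add 162.112.0.0/12 -> H2 at depth 12
  lookup 162.0.0.127: bits 101000100 walk d0:H0→d1:-→d2:-→d3:-→d4:-→d5:-→d6:-→d7:-→d8:H0→d9:- -> H0
  lookup 153.41.200.74: bits 100110010010100111001 walk d0:H0→d1:-→d2:-→d3:-→d4:-→d5:-→d6:-→d7:-→d8:-→d9:-→d10:-→d11:-→d12:-→d13:-→d14:-→d15:-→d16:-→d17:-→d18:-→d19:-→d20:-→d21:H0 -> H0
  lookup 162.112.0.0: bits 101000100111000 walk d0:H0→d1:-→d2:-→d3:-→d4:-→d5:-→d6:-→d7:-→d8:H0→d9:-→d10:-→d11:-→d12:H2→d13:-→d14:-→d15:- -> H2
  add 153.41.0.0/16 -> H0 at depth 16
  lookup 215.216.237.194: bits 1 walk d0:H0→d1:- -> H0
  add 153.0.0.0/8 -> H0 at depth 8
  add 153.41.0.0/16 -> H1 at depth 16
  lookup 162.113.116.137: bits 1010001001110001011101 walk d0:H0→d1:-→d2:-→d3:-→d4:-→d5:-→d6:-→d7:-→d8:H0→d9:-→d10:-→d11:-→d12:H2→d13:-→d14:-→d15:-→d16:-→d17:-→d18:-→d19:-→d20:H3→d21:-→d22:- -> H3
  lookup 153.41.201.125: bits 100110010010100111001 walk d0:H0→d1:-→d2:-→d3:-→d4:-→d5:-→d6:-→d7:-→d8:H0→d9:-→d10:-→d11:-→d12:-→d13:-→d14:-→d15:-→d16:H1→d17:-→d18:-→d19:-→d20:-→d21:H0 -> H0
  add 162.113.112.0/20 -> H1 at depth 20
  del 0.0.0.0/0 (clear depth 0)
  add 162.112.0.0/12 -> H3 at depth 12
  lookup 153.0.0.62: bits 1001100100 walk d0:-→d1:-→d2:-→d3:-→d4:-→d5:-→d6:-→d7:-→d8:H0→d9:-→d10:- -> H0

== LOOKUPS ==
["H3","H2","no-route","H3","H2","H3","H2","H0","H0","H2","H0","H3","H0","H0"]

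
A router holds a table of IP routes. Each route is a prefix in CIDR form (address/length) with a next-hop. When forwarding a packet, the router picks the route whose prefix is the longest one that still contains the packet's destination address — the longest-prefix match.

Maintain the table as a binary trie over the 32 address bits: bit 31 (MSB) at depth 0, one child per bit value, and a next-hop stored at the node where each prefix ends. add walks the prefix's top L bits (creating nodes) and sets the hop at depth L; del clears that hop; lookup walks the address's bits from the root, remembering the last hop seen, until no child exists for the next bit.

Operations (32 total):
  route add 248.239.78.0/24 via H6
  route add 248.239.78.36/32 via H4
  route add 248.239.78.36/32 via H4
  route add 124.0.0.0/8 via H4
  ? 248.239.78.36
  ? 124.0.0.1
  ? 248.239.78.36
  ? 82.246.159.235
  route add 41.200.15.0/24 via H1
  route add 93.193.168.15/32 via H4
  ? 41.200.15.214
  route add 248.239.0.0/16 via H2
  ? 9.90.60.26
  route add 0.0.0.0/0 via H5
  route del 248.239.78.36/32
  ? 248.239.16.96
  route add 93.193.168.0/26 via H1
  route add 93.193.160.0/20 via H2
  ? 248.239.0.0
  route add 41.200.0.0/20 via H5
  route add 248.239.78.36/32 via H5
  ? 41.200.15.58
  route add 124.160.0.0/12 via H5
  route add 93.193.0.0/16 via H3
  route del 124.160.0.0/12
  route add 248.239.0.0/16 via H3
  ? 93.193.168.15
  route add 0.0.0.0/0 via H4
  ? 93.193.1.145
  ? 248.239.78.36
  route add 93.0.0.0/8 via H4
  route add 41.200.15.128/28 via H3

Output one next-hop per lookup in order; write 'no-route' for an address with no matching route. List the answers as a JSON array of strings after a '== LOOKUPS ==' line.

Process each operation:
  + 248.239.78.0/24 (H6) depth=24
  + 248.239.78.36/32 (H4) depth=32
  + 248.239.78.36/32 (H4) depth=32
  + 124.0.0.0/8 (H4) depth=8
  ? 248.239.78.36  path d0:-→d1:-→d2:-→d3:-→d4:-→d5:-→d6:-→d7:-→d8:-→d9:-→d10:-→d11:-→d12:-→d13:-→d14:-→d15:-→d16:-→d17:-→d18:-→d19:-→d20:-→d21:-→d22:-→d23:-→d24:H6→d25:-→d26:-→d27:-→d28:-→d29:-→d30:-→d31:-→d32:H4  best=H4
  ? 124.0.0.1  path d0:-→d1:-→d2:-→d3:-→d4:-→d5:-→d6:-→d7:-→d8:H4  best=H4
  ? 248.239.78.36  path d0:-→d1:-→d2:-→d3:-→d4:-→d5:-→d6:-→d7:-→d8:-→d9:-→d10:-→d11:-→d12:-→d13:-→d14:-→d15:-→d16:-→d17:-→d18:-→d19:-→d20:-→d21:-→d22:-→d23:-→d24:H6→d25:-→d26:-→d27:-→d28:-→d29:-→d30:-→d31:-→d32:H4  best=H4
  ? 82.246.159.235  path d0:-→d1:-→d2:-  best=no-route
  + 41.200.15.0/24 (H1) depth=24
  + 93.193.168.15/32 (H4) depth=32
  ? 41.200.15.214  path d0:-→d1:-→d2:-→d3:-→d4:-→d5:-→d6:-→d7:-→d8:-→d9:-→d10:-→d11:-→d12:-→d13:-→d14:-→d15:-→d16:-→d17:-→d18:-→d19:-→d20:-→d21:-→d22:-→d23:-→d24:H1  best=H1
  + 248.239.0.0/16 (H2) depth=16
  ? 9.90.60.26  path d0:-→d1:-→d2:-  best=no-route
  + 0.0.0.0/0 (H5) depth=0
  del 248.239.78.36/32 (clear depth 32)
  ? 248.239.16.96  path d0:H5→d1:-→d2:-→d3:-→d4:-→d5:-→d6:-→d7:-→d8:-→d9:-→d10:-→d11:-→d12:-→d13:-→d14:-→d15:-→d16:H2→d17:-  best=H2
  + 93.193.168.0/26 (H1) depth=26
  + 93.193.160.0/20 (H2) depth=20
  ? 248.239.0.0  path d0:H5→d1:-→d2:-→d3:-→d4:-→d5:-→d6:-→d7:-→d8:-→d9:-→d10:-→d11:-→d12:-→d13:-→d14:-→d15:-→d16:H2→d17:-  best=H2
  + 41.200.0.0/20 (H5) depth=20
  + 248.239.78.36/32 (H5) depth=32
  ? 41.200.15.58  path d0:H5→d1:-→d2:-→d3:-→d4:-→d5:-→d6:-→d7:-→d8:-→d9:-→d10:-→d11:-→d12:-→d13:-→d14:-→d15:-→d16:-→d17:-→d18:-→d19:-→d20:H5→d21:-→d22:-→d23:-→d24:H1  best=H1
  + 124.160.0.0/12 (H5) depth=12
  + 93.193.0.0/16 (H3) depth=16
  del 124.160.0.0/12 (clear depth 12)
  + 248.239.0.0/16 (H3) depth=16
  ? 93.193.168.15  path d0:H5→d1:-→d2:-→d3:-→d4:-→d5:-→d6:-→d7:-→d8:-→d9:-→d10:-→d11:-→d12:-→d13:-→d14:-→d15:-→d16:H3→d17:-→d18:-→d19:-→d20:H2→d21:-→d22:-→d23:-→d24:-→d25:-→d26:H1→d27:-→d28:-→d29:-→d30:-→d31:-→d32:H4  best=H4
  + 0.0.0.0/0 (H4) depth=0
  ? 93.193.1.145  path d0:H4→d1:-→d2:-→d3:-→d4:-→d5:-→d6:-→d7:-→d8:-→d9:-→d10:-→d11:-→d12:-→d13:-→d14:-→d15:-→d16:H3  best=H3
  ? 248.239.78.36  path d0:H4→d1:-→d2:-→d3:-→d4:-→d5:-→d6:-→d7:-→d8:-→d9:-→d10:-→d11:-→d12:-→d13:-→d14:-→d15:-→d16:H3→d17:-→d18:-→d19:-→d20:-→d21:-→d22:-→d23:-→d24:H6→d25:-→d26:-→d27:-→d28:-→d29:-→d30:-→d31:-→d32:H5  best=H5
  + 93.0.0.0/8 (H4) depth=8
  + 41.200.15.128/28 (H3) depth=28

== LOOKUPS ==
["H4","H4","H4","no-route","H1","no-route","H2","H2","H1","H4","H3","H5"]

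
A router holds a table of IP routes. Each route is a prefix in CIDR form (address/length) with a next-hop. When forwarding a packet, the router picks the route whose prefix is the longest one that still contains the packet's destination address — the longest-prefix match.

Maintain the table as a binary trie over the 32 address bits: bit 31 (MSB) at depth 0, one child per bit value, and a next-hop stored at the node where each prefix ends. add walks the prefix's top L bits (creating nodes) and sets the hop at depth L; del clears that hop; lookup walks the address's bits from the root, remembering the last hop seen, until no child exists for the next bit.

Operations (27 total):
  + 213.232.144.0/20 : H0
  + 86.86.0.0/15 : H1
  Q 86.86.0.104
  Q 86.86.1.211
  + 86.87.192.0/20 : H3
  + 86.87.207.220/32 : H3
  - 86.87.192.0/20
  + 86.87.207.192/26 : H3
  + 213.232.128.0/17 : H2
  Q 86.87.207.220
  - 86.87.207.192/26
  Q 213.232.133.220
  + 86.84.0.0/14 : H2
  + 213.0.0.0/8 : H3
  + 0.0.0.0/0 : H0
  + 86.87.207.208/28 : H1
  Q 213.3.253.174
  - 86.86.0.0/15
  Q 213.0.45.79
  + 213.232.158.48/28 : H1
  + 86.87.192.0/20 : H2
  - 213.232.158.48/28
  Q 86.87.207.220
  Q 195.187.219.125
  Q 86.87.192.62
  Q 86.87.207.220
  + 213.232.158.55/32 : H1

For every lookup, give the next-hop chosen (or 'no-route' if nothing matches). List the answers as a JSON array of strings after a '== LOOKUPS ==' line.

Trace:
  add 213.232.144.0/20 -> H0 at depth 20
  add 86.86.0.0/15 -> H1 at depth 15
  ? 86.86.0.104  path d0:-→d1:-→d2:-→d3:-→d4:-→d5:-→d6:-→d7:-→d8:-→d9:-→d10:-→d11:-→d12:-→d13:-→d14:-→d15:H1  best=H1
  ? 86.86.1.211  path d0:-→d1:-→d2:-→d3:-→d4:-→d5:-→d6:-→d7:-→d8:-→d9:-→d10:-→d11:-→d12:-→d13:-→d14:-→d15:H1  best=H1
  add 86.87.192.0/20 -> H3 at depth 20
  add 86.87.207.220/32 -> H3 at depth 32
  - 86.87.192.0/20 clear@20
  add 86.87.207.192/26 -> H3 at depth 26
  add 213.232.128.0/17 -> H2 at depth 17
  ? 86.87.207.220  path d0:-→d1:-→d2:-→d3:-→d4:-→d5:-→d6:-→d7:-→d8:-→d9:-→d10:-→d11:-→d12:-→d13:-→d14:-→d15:H1→d16:-→d17:-→d18:-→d19:-→d20:-→d21:-→d22:-→d23:-→d24:-→d25:-→d26:H3→d27:-→d28:-→d29:-→d30:-→d31:-→d32:H3  best=H3
  - 86.87.207.192/26 clear@26
  ? 213.232.133.220  path d0:-→d1:-→d2:-→d3:-→d4:-→d5:-→d6:-→d7:-→d8:-→d9:-→d10:-→d11:-→d12:-→d13:-→d14:-→d15:-→d16:-→d17:H2→d18:-→d19:-  best=H2
  add 86.84.0.0/14 -> H2 at depth 14
  add 213.0.0.0/8 -> H3 at depth 8
  add 0.0.0.0/0 -> H0 at depth 0
  add 86.87.207.208/28 -> H1 at depth 28
  ? 213.3.253.174  path d0:H0→d1:-→d2:-→d3:-→d4:-→d5:-→d6:-→d7:-→d8:H3  best=H3
  - 86.86.0.0/15 clear@15
  ? 213.0.45.79  path d0:H0→d1:-→d2:-→d3:-→d4:-→d5:-→d6:-→d7:-→d8:H3  best=H3
  add 213.232.158.48/28 -> H1 at depth 28
  add 86.87.192.0/20 -> H2 at depth 20
  - 213.232.158.48/28 clear@28
  ? 86.87.207.220  path d0:H0→d1:-→d2:-→d3:-→d4:-→d5:-→d6:-→d7:-→d8:-→d9:-→d10:-→d11:-→d12:-→d13:-→d14:H2→d15:-→d16:-→d17:-→d18:-→d19:-→d20:H2→d21:-→d22:-→d23:-→d24:-→d25:-→d26:-→d27:-→d28:H1→d29:-→d30:-→d31:-→d32:H3  best=H3
  ? 195.187.219.125  path d0:H0→d1:-→d2:-→d3:-  best=H0
  ? 86.87.192.62  path d0:H0→d1:-→d2:-→d3:-→d4:-→d5:-→d6:-→d7:-→d8:-→d9:-→d10:-→d11:-→d12:-→d13:-→d14:H2→d15:-→d16:-→d17:-→d18:-→d19:-→d20:H2  best=H2
  ? 86.87.207.220  path d0:H0→d1:-→d2:-→d3:-→d4:-→d5:-→d6:-→d7:-→d8:-→d9:-→d10:-→d11:-→d12:-→d13:-→d14:H2→d15:-→d16:-→d17:-→d18:-→d19:-→d20:H2→d21:-→d22:-→d23:-→d24:-→d25:-→d26:-→d27:-→d28:H1→d29:-→d30:-→d31:-→d32:H3  best=H3
  add 213.232.158.55/32 -> H1 at depth 32

== LOOKUPS ==
["H1","H1","H3","H2","H3","H3","H3","H0","H2","H3"]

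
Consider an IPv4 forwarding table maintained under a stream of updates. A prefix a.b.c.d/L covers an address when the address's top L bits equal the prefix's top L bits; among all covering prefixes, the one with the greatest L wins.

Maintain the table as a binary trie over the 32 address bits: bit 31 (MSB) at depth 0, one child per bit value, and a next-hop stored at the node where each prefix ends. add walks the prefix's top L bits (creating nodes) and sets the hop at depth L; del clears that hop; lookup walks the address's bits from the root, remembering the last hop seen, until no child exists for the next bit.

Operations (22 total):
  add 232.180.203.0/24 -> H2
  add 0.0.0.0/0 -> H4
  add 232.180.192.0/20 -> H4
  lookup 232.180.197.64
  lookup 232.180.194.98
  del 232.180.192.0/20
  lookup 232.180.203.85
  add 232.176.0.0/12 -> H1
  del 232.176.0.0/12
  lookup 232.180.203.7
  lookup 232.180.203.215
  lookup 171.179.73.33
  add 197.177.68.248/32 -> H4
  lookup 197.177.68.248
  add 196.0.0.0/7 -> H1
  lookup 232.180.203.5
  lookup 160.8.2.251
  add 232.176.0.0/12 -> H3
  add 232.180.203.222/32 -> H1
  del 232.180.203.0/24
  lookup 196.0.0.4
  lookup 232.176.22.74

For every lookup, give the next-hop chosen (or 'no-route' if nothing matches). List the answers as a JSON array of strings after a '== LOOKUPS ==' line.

Apply in order:
  + 232.180.203.0/24 (H2) depth=24
  + 0.0.0.0/0 (H4) depth=0
  + 232.180.192.0/20 (H4) depth=20
  Q 232.180.197.64: descend 11101000101101001100 ; hops seen [H4,H4] ; pick H4
  Q 232.180.194.98: descend 11101000101101001100 ; hops seen [H4,H4] ; pick H4
  del 232.180.192.0/20 (clear depth 20)
  Q 232.180.203.85: descend 111010001011010011001011 ; hops seen [H4,H2] ; pick H2
  + 232.176.0.0/12 (H1) depth=12
  del 232.176.0.0/12 (clear depth 12)
  Q 232.180.203.7: descend 111010001011010011001011 ; hops seen [H4,H2] ; pick H2
  Q 232.180.203.215: descend 111010001011010011001011 ; hops seen [H4,H2] ; pick H2
  Q 171.179.73.33: descend 1 ; hops seen [H4] ; pick H4
  + 197.177.68.248/32 (H4) depth=32
  Q 197.177.68.248: descend 11000101101100010100010011111000 ; hops seen [H4,H4] ; pick H4
  + 196.0.0.0/7 (H1) depth=7
  Q 232.180.203.5: descend 111010001011010011001011 ; hops seen [H4,H2] ; pick H2
  Q 160.8.2.251: descend 1 ; hops seen [H4] ; pick H4
  + 232.176.0.0/12 (H3) depth=12
  + 232.180.203.222/32 (H1) depth=32
  del 232.180.203.0/24 (clear depth 24)
  Q 196.0.0.4: descend 1100010 ; hops seen [H4,H1] ; pick H1
  Q 232.176.22.74: descend 1110100010110 ; hops seen [H4,H3] ; pick H3

== LOOKUPS ==
["H4","H4","H2","H2","H2","H4","H4","H2","H4","H1","H3"]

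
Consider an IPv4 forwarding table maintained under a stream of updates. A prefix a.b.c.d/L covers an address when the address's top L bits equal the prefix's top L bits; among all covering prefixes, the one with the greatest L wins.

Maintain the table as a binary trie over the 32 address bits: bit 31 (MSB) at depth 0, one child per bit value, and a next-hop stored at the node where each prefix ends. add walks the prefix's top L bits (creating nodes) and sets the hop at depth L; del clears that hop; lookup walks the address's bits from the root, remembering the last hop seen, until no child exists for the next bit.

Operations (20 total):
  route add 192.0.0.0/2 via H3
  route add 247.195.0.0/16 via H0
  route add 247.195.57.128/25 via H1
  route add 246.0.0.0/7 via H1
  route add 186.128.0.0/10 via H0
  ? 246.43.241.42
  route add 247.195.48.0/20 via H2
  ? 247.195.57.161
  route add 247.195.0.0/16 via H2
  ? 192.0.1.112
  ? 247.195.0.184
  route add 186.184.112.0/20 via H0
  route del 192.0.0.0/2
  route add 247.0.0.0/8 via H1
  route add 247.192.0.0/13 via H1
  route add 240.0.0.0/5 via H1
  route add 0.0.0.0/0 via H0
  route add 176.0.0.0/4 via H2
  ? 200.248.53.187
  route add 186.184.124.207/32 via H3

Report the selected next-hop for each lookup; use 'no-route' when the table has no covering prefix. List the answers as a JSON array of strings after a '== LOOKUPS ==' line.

Trace:
  add 192.0.0.0/2 -> H3 at depth 2
  add 247.195.0.0/16 -> H0 at depth 16
  add 247.195.57.128/25 -> H1 at depth 25
  add 246.0.0.0/7 -> H1 at depth 7
  add 186.128.0.0/10 -> H0 at depth 10
  Q 246.43.241.42: descend 1111011 ; hops seen [H3,H1] ; pick H1
  add 247.195.48.0/20 -> H2 at depth 20
  Q 247.195.57.161: descend 1111011111000011001110011 ; hops seen [H3,H1,H0,H2,H1] ; pick H1
  add 247.195.0.0/16 -> H2 at depth 16
  Q 192.0.1.112: descend 11 ; hops seen [H3] ; pick H3
  Q 247.195.0.184: descend 111101111100001100 ; hops seen [H3,H1,H2] ; pick H2
  add 186.184.112.0/20 -> H0 at depth 20
  - 192.0.0.0/2 clear@2
  add 247.0.0.0/8 -> H1 at depth 8
  add 247.192.0.0/13 -> H1 at depth 13
  add 240.0.0.0/5 -> H1 at depth 5
  add 0.0.0.0/0 -> H0 at depth 0
  add 176.0.0.0/4 -> H2 at depth 4
  Q 200.248.53.187: descend 11 ; hops seen [H0] ; pick H0
  add 186.184.124.207/32 -> H3 at depth 32

== LOOKUPS ==
["H1","H1","H3","H2","H0"]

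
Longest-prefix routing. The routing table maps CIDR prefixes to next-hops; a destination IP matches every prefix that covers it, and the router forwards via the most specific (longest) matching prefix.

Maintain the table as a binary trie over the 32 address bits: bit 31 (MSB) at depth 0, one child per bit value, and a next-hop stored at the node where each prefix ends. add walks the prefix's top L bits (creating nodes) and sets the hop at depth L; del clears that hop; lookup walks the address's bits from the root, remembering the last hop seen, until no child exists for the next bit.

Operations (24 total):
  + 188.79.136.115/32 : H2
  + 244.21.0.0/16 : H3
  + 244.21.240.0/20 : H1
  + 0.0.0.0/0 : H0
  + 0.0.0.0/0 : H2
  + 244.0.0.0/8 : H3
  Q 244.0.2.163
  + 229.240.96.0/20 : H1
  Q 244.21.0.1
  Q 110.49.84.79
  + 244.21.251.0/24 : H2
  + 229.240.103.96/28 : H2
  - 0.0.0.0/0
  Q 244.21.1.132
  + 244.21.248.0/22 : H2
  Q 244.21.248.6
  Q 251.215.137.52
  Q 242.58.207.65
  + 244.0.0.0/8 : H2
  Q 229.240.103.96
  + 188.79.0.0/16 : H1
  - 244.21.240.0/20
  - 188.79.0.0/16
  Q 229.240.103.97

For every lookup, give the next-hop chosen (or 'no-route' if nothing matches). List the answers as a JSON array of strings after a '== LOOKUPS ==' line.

Trace:
  + 188.79.136.115/32 (H2) depth=32
  + 244.21.0.0/16 (H3) depth=16
  + 244.21.240.0/20 (H1) depth=20
  + 0.0.0.0/0 (H0) depth=0
  + 0.0.0.0/0 (H2) depth=0
  + 244.0.0.0/8 (H3) depth=8
  lookup 244.0.2.163: bits 11110100000 walk d0:H2→d1:-→d2:-→d3:-→d4:-→d5:-→d6:-→d7:-→d8:H3→d9:-→d10:-→d11:- -> H3
  + 229.240.96.0/20 (H1) depth=20
  lookup 244.21.0.1: bits 1111010000010101 walk d0:H2→d1:-→d2:-→d3:-→d4:-→d5:-→d6:-→d7:-→d8:H3→d9:-→d10:-→d11:-→d12:-→d13:-→d14:-→d15:-→d16:H3 -> H3
  lookup 110.49.84.79: bits ε walk d0:H2 -> H2
  + 244.21.251.0/24 (H2) depth=24
  + 229.240.103.96/28 (H2) depth=28
  - 0.0.0.0/0 clear@0
  lookup 244.21.1.132: bits 1111010000010101 walk d0:-→d1:-→d2:-→d3:-→d4:-→d5:-→d6:-→d7:-→d8:H3→d9:-→d10:-→d11:-→d12:-→d13:-→d14:-→d15:-→d16:H3 -> H3
  + 244.21.248.0/22 (H2) depth=22
  lookup 244.21.248.6: bits 1111010000010101111110 walk d0:-→d1:-→d2:-→d3:-→d4:-→d5:-→d6:-→d7:-→d8:H3→d9:-→d10:-→d11:-→d12:-→d13:-→d14:-→d15:-→d16:H3→d17:-→d18:-→d19:-→d20:H1→d21:-→d22:H2 -> H2
  lookup 251.215.137.52: bits 1111 walk d0:-→d1:-→d2:-→d3:-→d4:- -> no-route
  lookup 242.58.207.65: bits 11110 walk d0:-→d1:-→d2:-→d3:-→d4:-→d5:- -> no-route
  + 244.0.0.0/8 (H2) depth=8
  lookup 229.240.103.96: bits 1110010111110000011001110110 walk d0:-→d1:-→d2:-→d3:-→d4:-→d5:-→d6:-→d7:-→d8:-→d9:-→d10:-→d11:-→d12:-→d13:-→d14:-→d15:-→d16:-→d17:-→d18:-→d19:-→d20:H1→d21:-→d22:-→d23:-→d24:-→d25:-→d26:-→d27:-→d28:H2 -> H2
  + 188.79.0.0/16 (H1) depth=16
  - 244.21.240.0/20 clear@20
  - 188.79.0.0/16 clear@16
  lookup 229.240.103.97: bits 1110010111110000011001110110 walk d0:-→d1:-→d2:-→d3:-→d4:-→d5:-→d6:-→d7:-→d8:-→d9:-→d10:-→d11:-→d12:-→d13:-→d14:-→d15:-→d16:-→d17:-→d18:-→d19:-→d20:H1→d21:-→d22:-→d23:-→d24:-→d25:-→d26:-→d27:-→d28:H2 -> H2

== LOOKUPS ==
["H3","H3","H2","H3","H2","no-route","no-route","H2","H2"]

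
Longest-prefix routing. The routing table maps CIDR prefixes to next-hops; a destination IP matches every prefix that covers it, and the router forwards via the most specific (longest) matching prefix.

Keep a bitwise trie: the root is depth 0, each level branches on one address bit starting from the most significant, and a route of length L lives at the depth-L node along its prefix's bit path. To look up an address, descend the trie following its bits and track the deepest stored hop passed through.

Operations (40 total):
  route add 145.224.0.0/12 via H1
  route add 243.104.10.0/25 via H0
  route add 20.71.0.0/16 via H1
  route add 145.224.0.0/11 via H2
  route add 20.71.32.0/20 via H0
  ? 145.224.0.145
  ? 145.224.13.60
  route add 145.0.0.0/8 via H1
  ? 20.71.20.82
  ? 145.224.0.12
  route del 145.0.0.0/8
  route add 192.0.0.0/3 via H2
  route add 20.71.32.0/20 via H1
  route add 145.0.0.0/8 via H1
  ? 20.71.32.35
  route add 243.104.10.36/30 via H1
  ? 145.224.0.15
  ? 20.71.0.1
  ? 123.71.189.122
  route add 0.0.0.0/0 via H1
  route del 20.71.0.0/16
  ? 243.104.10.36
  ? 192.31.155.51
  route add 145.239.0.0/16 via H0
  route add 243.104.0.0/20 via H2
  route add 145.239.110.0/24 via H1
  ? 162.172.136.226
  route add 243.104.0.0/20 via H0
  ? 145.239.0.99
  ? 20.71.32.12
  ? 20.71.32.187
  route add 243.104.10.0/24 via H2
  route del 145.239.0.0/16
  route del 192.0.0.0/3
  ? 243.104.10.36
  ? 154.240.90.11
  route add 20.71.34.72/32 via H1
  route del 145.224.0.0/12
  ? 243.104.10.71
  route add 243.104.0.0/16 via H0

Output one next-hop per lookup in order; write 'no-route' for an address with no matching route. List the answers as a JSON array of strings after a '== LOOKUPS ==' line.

Process each operation:
  add 145.224.0.0/12 -> H1 at depth 12
  add 243.104.10.0/25 -> H0 at depth 25
  add 20.71.0.0/16 -> H1 at depth 16
  add 145.224.0.0/11 -> H2 at depth 11
  add 20.71.32.0/20 -> H0 at depth 20
  lookup 145.224.0.145: bits 100100011110 walk d0:-→d1:-→d2:-→d3:-→d4:-→d5:-→d6:-→d7:-→d8:-→d9:-→d10:-→d11:H2→d12:H1 -> H1
  lookup 145.224.13.60: bits 100100011110 walk d0:-→d1:-→d2:-→d3:-→d4:-→d5:-→d6:-→d7:-→d8:-→d9:-→d10:-→d11:H2→d12:H1 -> H1
  add 145.0.0.0/8 -> H1 at depth 8
  lookup 20.71.20.82: bits 000101000100011100 walk d0:-→d1:-→d2:-→d3:-→d4:-→d5:-→d6:-→d7:-→d8:-→d9:-→d10:-→d11:-→d12:-→d13:-→d14:-→d15:-→d16:H1→d17:-→d18:- -> H1
  lookup 145.224.0.12: bits 100100011110 walk d0:-→d1:-→d2:-→d3:-→d4:-→d5:-→d6:-→d7:-→d8:H1→d9:-→d10:-→d11:H2→d12:H1 -> H1
  del 145.0.0.0/8 (clear depth 8)
  add 192.0.0.0/3 -> H2 at depth 3
  add 20.71.32.0/20 -> H1 at depth 20
  add 145.0.0.0/8 -> H1 at depth 8
  lookup 20.71.32.35: bits 00010100010001110010 walk d0:-→d1:-→d2:-→d3:-→d4:-→d5:-→d6:-→d7:-→d8:-→d9:-→d10:-→d11:-→d12:-→d13:-→d14:-→d15:-→d16:H1→d17:-→d18:-→d19:-→d20:H1 -> H1
  add 243.104.10.36/30 -> H1 at depth 30
  lookup 145.224.0.15: bits 100100011110 walk d0:-→d1:-→d2:-→d3:-→d4:-→d5:-→d6:-→d7:-→d8:H1→d9:-→d10:-→d11:H2→d12:H1 -> H1
  lookup 20.71.0.1: bits 000101000100011100 walk d0:-→d1:-→d2:-→d3:-→d4:-→d5:-→d6:-→d7:-→d8:-→d9:-→d10:-→d11:-→d12:-→d13:-→d14:-→d15:-→d16:H1→d17:-→d18:- -> H1
  lookup 123.71.189.122: bits 0 walk d0:-→d1:- -> no-route
  add 0.0.0.0/0 -> H1 at depth 0
  del 20.71.0.0/16 (clear depth 16)
  lookup 243.104.10.36: bits 111100110110100000001010001001 walk d0:H1→d1:-→d2:-→d3:-→d4:-→d5:-→d6:-→d7:-→d8:-→d9:-→d10:-→d11:-→d12:-→d13:-→d14:-→d15:-→d16:-→d17:-→d18:-→d19:-→d20:-→d21:-→d22:-→d23:-→d24:-→d25:H0→d26:-→d27:-→d28:-→d29:-→d30:H1 -> H1
  lookup 192.31.155.51: bits 110 walk d0:H1→d1:-→d2:-→d3:H2 -> H2
  add 145.239.0.0/16 -> H0 at depth 16
  add 243.104.0.0/20 -> H2 at depth 20
  add 145.239.110.0/24 -> H1 at depth 24
  lookup 162.172.136.226: bits 10 walk d0:H1→d1:-→d2:- -> H1
  add 243.104.0.0/20 -> H0 at depth 20
  lookup 145.239.0.99: bits 10010001111011110 walk d0:H1→d1:-→d2:-→d3:-→d4:-→d5:-→d6:-→d7:-→d8:H1→d9:-→d10:-→d11:H2→d12:H1→d13:-→d14:-→d15:-→d16:H0→d17:- -> H0
  lookup 20.71.32.12: bits 00010100010001110010 walk d0:H1→d1:-→d2:-→d3:-→d4:-→d5:-→d6:-→d7:-→d8:-→d9:-→d10:-→d11:-→d12:-→d13:-→d14:-→d15:-→d16:-→d17:-→d18:-→d19:-→d20:H1 -> H1
  lookup 20.71.32.187: bits 00010100010001110010 walk d0:H1→d1:-→d2:-→d3:-→d4:-→d5:-→d6:-→d7:-→d8:-→d9:-→d10:-→d11:-→d12:-→d13:-→d14:-→d15:-→d16:-→d17:-→d18:-→d19:-→d20:H1 -> H1
  add 243.104.10.0/24 -> H2 at depth 24
  del 145.239.0.0/16 (clear depth 16)
  del 192.0.0.0/3 (clear depth 3)
  lookup 243.104.10.36: bits 111100110110100000001010001001 walk d0:H1→d1:-→d2:-→d3:-→d4:-→d5:-→d6:-→d7:-→d8:-→d9:-→d10:-→d11:-→d12:-→d13:-→d14:-→d15:-→d16:-→d17:-→d18:-→d19:-→d20:H0→d21:-→d22:-→d23:-→d24:H2→d25:H0→d26:-→d27:-→d28:-→d29:-→d30:H1 -> H1
  lookup 154.240.90.11: bits 1001 walk d0:H1→d1:-→d2:-→d3:-→d4:- -> H1
  add 20.71.34.72/32 -> H1 at depth 32
  del 145.224.0.0/12 (clear depth 12)
  lookup 243.104.10.71: bits 1111001101101000000010100 walk d0:H1→d1:-→d2:-→d3:-→d4:-→d5:-→d6:-→d7:-→d8:-→d9:-→d10:-→d11:-→d12:-→d13:-→d14:-→d15:-→d16:-→d17:-→d18:-→d19:-→d20:H0→d21:-→d22:-→d23:-→d24:H2→d25:H0 -> H0
  add 243.104.0.0/16 -> H0 at depth 16

== LOOKUPS ==
["H1","H1","H1","H1","H1","H1","H1","no-route","H1","H2","H1","H0","H1","H1","H1","H1","H0"]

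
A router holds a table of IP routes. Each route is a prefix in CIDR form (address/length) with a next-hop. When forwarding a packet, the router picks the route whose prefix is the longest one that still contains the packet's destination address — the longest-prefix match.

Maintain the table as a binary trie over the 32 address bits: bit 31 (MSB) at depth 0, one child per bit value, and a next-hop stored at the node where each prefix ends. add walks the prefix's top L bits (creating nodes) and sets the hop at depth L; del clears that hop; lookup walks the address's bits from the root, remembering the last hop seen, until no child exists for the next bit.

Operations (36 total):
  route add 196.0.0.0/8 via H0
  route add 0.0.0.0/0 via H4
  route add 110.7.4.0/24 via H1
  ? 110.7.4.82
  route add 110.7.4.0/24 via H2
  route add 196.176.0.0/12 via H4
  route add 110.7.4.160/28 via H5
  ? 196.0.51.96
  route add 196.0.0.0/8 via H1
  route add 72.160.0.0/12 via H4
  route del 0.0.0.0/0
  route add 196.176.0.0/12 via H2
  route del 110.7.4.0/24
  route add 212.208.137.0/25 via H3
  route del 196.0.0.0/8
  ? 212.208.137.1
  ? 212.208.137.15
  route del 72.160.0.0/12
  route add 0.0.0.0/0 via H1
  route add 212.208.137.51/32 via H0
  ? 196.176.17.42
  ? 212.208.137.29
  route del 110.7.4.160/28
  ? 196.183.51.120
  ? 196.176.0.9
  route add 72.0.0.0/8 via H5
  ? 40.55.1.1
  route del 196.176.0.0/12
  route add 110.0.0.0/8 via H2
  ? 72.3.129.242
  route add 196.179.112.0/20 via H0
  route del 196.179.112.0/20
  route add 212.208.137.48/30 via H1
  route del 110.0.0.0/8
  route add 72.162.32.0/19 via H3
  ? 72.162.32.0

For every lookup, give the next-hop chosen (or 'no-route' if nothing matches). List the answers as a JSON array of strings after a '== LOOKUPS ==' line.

Apply in order:
  add 196.0.0.0/8 -> H0 at depth 8
  add 0.0.0.0/0 -> H4 at depth 0
  add 110.7.4.0/24 -> H1 at depth 24
  lookup 110.7.4.82: bits 011011100000011100000100 walk d0:H4→d1:-→d2:-→d3:-→d4:-→d5:-→d6:-→d7:-→d8:-→d9:-→d10:-→d11:-→d12:-→d13:-→d14:-→d15:-→d16:-→d17:-→d18:-→d19:-→d20:-→d21:-→d22:-→d23:-→d24:H1 -> H1
  add 110.7.4.0/24 -> H2 at depth 24
  add 196.176.0.0/12 -> H4 at depth 12
  add 110.7.4.160/28 -> H5 at depth 28
  lookup 196.0.51.96: bits 11000100 walk d0:H4→d1:-→d2:-→d3:-→d4:-→d5:-→d6:-→d7:-→d8:H0 -> H0
  add 196.0.0.0/8 -> H1 at depth 8
  add 72.160.0.0/12 -> H4 at depth 12
  del 0.0.0.0/0 (clear depth 0)
  add 196.176.0.0/12 -> H2 at depth 12
  del 110.7.4.0/24 (clear depth 24)
  add 212.208.137.0/25 -> H3 at depth 25
  del 196.0.0.0/8 (clear depth 8)
  lookup 212.208.137.1: bits 1101010011010000100010010 walk d0:-→d1:-→d2:-→d3:-→d4:-→d5:-→d6:-→d7:-→d8:-→d9:-→d10:-→d11:-→d12:-→d13:-→d14:-→d15:-→d16:-→d17:-→d18:-→d19:-→d20:-→d21:-→d22:-→d23:-→d24:-→d25:H3 -> H3
  lookup 212.208.137.15: bits 1101010011010000100010010 walk d0:-→d1:-→d2:-→d3:-→d4:-→d5:-→d6:-→d7:-→d8:-→d9:-→d10:-→d11:-→d12:-→d13:-→d14:-→d15:-→d16:-→d17:-→d18:-→d19:-→d20:-→d21:-→d22:-→d23:-→d24:-→d25:H3 -> H3
  del 72.160.0.0/12 (clear depth 12)
  add 0.0.0.0/0 -> H1 at depth 0
  add 212.208.137.51/32 -> H0 at depth 32
  lookup 196.176.17.42: bits 110001001011 walk d0:H1→d1:-→d2:-→d3:-→d4:-→d5:-→d6:-→d7:-→d8:-→d9:-→d10:-→d11:-→d12:H2 -> H2
  lookup 212.208.137.29: bits 11010100110100001000100100 walk d0:H1→d1:-→d2:-→d3:-→d4:-→d5:-→d6:-→d7:-→d8:-→d9:-→d10:-→d11:-→d12:-→d13:-→d14:-→d15:-→d16:-→d17:-→d18:-→d19:-→d20:-→d21:-→d22:-→d23:-→d24:-→d25:H3→d26:- -> H3
  del 110.7.4.160/28 (clear depth 28)
  lookup 196.183.51.120: bits 110001001011 walk d0:H1→d1:-→d2:-→d3:-→d4:-→d5:-→d6:-→d7:-→d8:-→d9:-→d10:-→d11:-→d12:H2 -> H2
  lookup 196.176.0.9: bits 110001001011 walk d0:H1→d1:-→d2:-→d3:-→d4:-→d5:-→d6:-→d7:-→d8:-→d9:-→d10:-→d11:-→d12:H2 -> H2
  add 72.0.0.0/8 -> H5 at depth 8
  lookup 40.55.1.1: bits 0 walk d0:H1→d1:- -> H1
  del 196.176.0.0/12 (clear depth 12)
  add 110.0.0.0/8 -> H2 at depth 8
  lookup 72.3.129.242: bits 01001000 walk d0:H1→d1:-→d2:-→d3:-→d4:-→d5:-→d6:-→d7:-→d8:H5 -> H5
  add 196.179.112.0/20 -> H0 at depth 20
  del 196.179.112.0/20 (clear depth 20)
  add 212.208.137.48/30 -> H1 at depth 30
  del 110.0.0.0/8 (clear depth 8)
  add 72.162.32.0/19 -> H3 at depth 19
  lookup 72.162.32.0: bits 0100100010100010001 walk d0:H1→d1:-→d2:-→d3:-→d4:-→d5:-→d6:-→d7:-→d8:H5→d9:-→d10:-→d11:-→d12:-→d13:-→d14:-→d15:-→d16:-→d17:-→d18:-→d19:H3 -> H3

== LOOKUPS ==
["H1","H0","H3","H3","H2","H3","H2","H2","H1","H5","H3"]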